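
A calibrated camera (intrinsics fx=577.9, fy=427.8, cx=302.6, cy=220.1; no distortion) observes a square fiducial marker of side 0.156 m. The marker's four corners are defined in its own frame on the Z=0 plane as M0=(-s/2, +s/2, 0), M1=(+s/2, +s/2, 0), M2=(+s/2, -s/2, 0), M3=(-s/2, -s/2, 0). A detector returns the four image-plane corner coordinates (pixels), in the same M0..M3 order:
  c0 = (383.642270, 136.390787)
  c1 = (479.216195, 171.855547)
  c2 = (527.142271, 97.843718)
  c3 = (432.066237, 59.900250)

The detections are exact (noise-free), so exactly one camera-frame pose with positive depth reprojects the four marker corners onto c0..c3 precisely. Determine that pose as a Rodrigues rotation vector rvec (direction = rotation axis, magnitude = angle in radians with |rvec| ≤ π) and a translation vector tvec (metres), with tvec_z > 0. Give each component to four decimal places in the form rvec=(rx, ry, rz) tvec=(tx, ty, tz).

rvec=(0.0795, -0.1363, 0.4317) tvec=(0.2160, -0.1962, 0.8134)

Intrinsics K: fx=577.9, fy=427.8, cx=302.6, cy=220.1
Marker side s = 0.156 m; corners in marker frame (Z=0):
  M0 = (-0.0780, +0.0780, 0)
  M1 = (+0.0780, +0.0780, 0)
  M2 = (+0.0780, -0.0780, 0)
  M3 = (-0.0780, -0.0780, 0)
Detected image corners:
  c0 = (383.642270, 136.390787) px
  c1 = (479.216195, 171.855547) px
  c2 = (527.142271, 97.843718) px
  c3 = (432.066237, 59.900250) px
Planar DLT: solve 8×8 A·h = b for H (H[2,2]=1):
  H  [+694.19401 -282.03131 +456.08482]
  H  [+256.50650 +489.11017 +116.93122]
  H  [+0.18249 +0.05875 +1.00000]
B = K⁻¹H; ‖b₁‖=1.229456, ‖b₂‖=1.229456; λ = 2/(‖b₁‖+‖b₂‖) = 0.813368, sign → tz>0 ⇒ λ=+0.813368
r₁ = λ·B[:,0] = (+0.89932,+0.41132,+0.14843); r₂ = λ·B[:,1] = (-0.42197,+0.90535,+0.04778)
r₃ = r₁×r₂ = (-0.11473,-0.10561,+0.98777); SVD([r₁ r₂ r₃]) → R = UVᵀ:
  R  [+0.89932 -0.42197 -0.11473]
  R  [+0.41132 +0.90535 -0.10561]
  R  [+0.14843 +0.04778 +0.98777]
t = (+0.21602, -0.19615, +0.81337) m
tr R = 2.792441; θ = arccos((tr R − 1)/2) = 0.459621 rad = 26.334°
axis k = ((R−Rᵀ)₃₂, (R−Rᵀ)₁₃, (R−Rᵀ)₂₁) / (2 sinθ) = (+0.172888, -0.296620, +0.939216)
rvec = θ·k = (+0.079463, -0.136333, +0.431683)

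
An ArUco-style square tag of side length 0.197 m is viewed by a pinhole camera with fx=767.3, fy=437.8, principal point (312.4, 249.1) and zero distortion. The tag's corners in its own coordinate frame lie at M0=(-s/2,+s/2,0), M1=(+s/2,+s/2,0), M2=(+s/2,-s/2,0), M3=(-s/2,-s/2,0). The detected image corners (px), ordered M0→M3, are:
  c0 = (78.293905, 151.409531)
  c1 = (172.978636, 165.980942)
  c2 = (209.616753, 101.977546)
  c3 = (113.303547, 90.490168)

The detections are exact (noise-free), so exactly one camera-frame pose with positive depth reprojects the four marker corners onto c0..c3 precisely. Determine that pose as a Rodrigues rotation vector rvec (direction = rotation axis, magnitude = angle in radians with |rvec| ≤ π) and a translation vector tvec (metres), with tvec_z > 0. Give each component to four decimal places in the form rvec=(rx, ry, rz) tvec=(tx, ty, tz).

Intrinsics K: fx=767.3, fy=437.8, cx=312.4, cy=249.1
Marker side s = 0.197 m; corners in marker frame (Z=0):
  M0 = (-0.0985, +0.0985, 0)
  M1 = (+0.0985, +0.0985, 0)
  M2 = (+0.0985, -0.0985, 0)
  M3 = (-0.0985, -0.0985, 0)
Detected image corners:
  c0 = (78.293905, 151.409531) px
  c1 = (172.978636, 165.980942) px
  c2 = (209.616753, 101.977546) px
  c3 = (113.303547, 90.490168) px
Planar DLT: solve 8×8 A·h = b for H (H[2,2]=1):
  H  [+448.99814 -182.73869 +142.38839]
  H  [+34.37062 +315.98894 +127.28336]
  H  [-0.24919 -0.00692 +1.00000]
B = K⁻¹H; ‖b₁‖=0.762939, ‖b₂‖=0.762939; λ = 2/(‖b₁‖+‖b₂‖) = 1.310720, sign → tz>0 ⇒ λ=+1.310720
r₁ = λ·B[:,0] = (+0.89997,+0.28874,-0.32662); r₂ = λ·B[:,1] = (-0.30847,+0.95119,-0.00907)
r₃ = r₁×r₂ = (+0.30806,+0.10891,+0.94511); SVD([r₁ r₂ r₃]) → R = UVᵀ:
  R  [+0.89997 -0.30847 +0.30806]
  R  [+0.28874 +0.95119 +0.10891]
  R  [-0.32662 -0.00907 +0.94511]
t = (-0.29042, -0.36470, +1.31072) m
tr R = 2.796274; θ = arccos((tr R − 1)/2) = 0.455282 rad = 26.086°
axis k = ((R−Rᵀ)₃₂, (R−Rᵀ)₁₃, (R−Rᵀ)₂₁) / (2 sinθ) = (-0.134154, +0.721696, +0.679086)
rvec = θ·k = (-0.061078, +0.328575, +0.309176)

rvec=(-0.0611, 0.3286, 0.3092) tvec=(-0.2904, -0.3647, 1.3107)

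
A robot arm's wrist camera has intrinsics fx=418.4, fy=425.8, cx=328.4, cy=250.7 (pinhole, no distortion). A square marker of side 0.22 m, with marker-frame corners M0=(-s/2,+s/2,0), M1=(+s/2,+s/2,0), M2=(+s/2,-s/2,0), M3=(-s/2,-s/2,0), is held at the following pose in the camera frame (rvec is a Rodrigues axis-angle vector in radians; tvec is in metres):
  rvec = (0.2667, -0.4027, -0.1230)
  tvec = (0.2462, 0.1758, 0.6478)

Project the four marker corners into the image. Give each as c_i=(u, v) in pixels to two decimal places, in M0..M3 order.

c0=(428.72, 450.90) c1=(534.21, 406.02) c2=(544.34, 284.16) c3=(429.00, 316.62)

Intrinsics K: fx=418.4, fy=425.8, cx=328.4, cy=250.7
Marker side s = 0.22 m; corners in marker frame (Z=0):
  M0 = (-0.1100, +0.1100, 0)
  M1 = (+0.1100, +0.1100, 0)
  M2 = (+0.1100, -0.1100, 0)
  M3 = (-0.1100, -0.1100, 0)
rvec = (0.2667, -0.4027, -0.1230), |rvec| = θ = 0.49842 rad = 28.558°
Rodrigues: sinθ=0.47804, 1−cosθ=0.12166; R = I + sinθ·[k]× + (1−cosθ)·[k]×²:
    [+0.91317 +0.06537 -0.40230]
    [-0.17057 +0.95776 -0.23154]
    [+0.37017 +0.28005 +0.88575]
t = (0.2462, 0.1758, 0.6478) m
M0: Pc = R·M0+t = (+0.15294, +0.29992, +0.63789); u = 418.4·(+0.15294)/0.63789 + 328.4 = 428.7170, v = 425.8·(+0.29992)/0.63789 + 250.7 = 450.8985
M1: Pc = R·M1+t = (+0.35384, +0.26239, +0.71932); u = 418.4·(+0.35384)/0.71932 + 328.4 = 534.2135, v = 425.8·(+0.26239)/0.71932 + 250.7 = 406.0208
M2: Pc = R·M2+t = (+0.33946, +0.05168, +0.65771); u = 418.4·(+0.33946)/0.65771 + 328.4 = 544.3441, v = 425.8·(+0.05168)/0.65771 + 250.7 = 284.1602
M3: Pc = R·M3+t = (+0.13856, +0.08921, +0.57628); u = 418.4·(+0.13856)/0.57628 + 328.4 = 429.0003, v = 425.8·(+0.08921)/0.57628 + 250.7 = 316.6151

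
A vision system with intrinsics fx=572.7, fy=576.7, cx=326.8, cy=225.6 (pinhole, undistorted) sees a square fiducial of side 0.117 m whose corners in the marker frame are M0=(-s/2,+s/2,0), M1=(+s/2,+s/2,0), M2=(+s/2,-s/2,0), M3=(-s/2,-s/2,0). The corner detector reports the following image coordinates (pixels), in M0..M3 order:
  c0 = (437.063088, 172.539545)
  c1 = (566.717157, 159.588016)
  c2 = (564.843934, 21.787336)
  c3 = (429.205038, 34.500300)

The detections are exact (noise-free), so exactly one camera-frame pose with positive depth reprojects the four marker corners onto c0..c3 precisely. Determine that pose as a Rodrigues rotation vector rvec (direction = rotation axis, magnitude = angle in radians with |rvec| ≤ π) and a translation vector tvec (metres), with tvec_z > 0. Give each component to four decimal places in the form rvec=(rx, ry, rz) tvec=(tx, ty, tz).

Intrinsics K: fx=572.7, fy=576.7, cx=326.8, cy=225.6
Marker side s = 0.117 m; corners in marker frame (Z=0):
  M0 = (-0.0585, +0.0585, 0)
  M1 = (+0.0585, +0.0585, 0)
  M2 = (+0.0585, -0.0585, 0)
  M3 = (-0.0585, -0.0585, 0)
Detected image corners:
  c0 = (437.063088, 172.539545) px
  c1 = (566.717157, 159.588016) px
  c2 = (564.843934, 21.787336) px
  c3 = (429.205038, 34.500300) px
Planar DLT: solve 8×8 A·h = b for H (H[2,2]=1):
  H  [+1158.37459 +233.19142 +499.70782]
  H  [-104.79732 +1216.06631 +98.63307]
  H  [+0.05049 +0.38378 +1.00000]
B = K⁻¹H; ‖b₁‖=2.004632, ‖b₂‖=2.004632; λ = 2/(‖b₁‖+‖b₂‖) = 0.498845, sign → tz>0 ⇒ λ=+0.498845
r₁ = λ·B[:,0] = (+0.99462,-0.10050,+0.02519); r₂ = λ·B[:,1] = (+0.09387,+0.97700,+0.19145)
r₃ = r₁×r₂ = (-0.04385,-0.18805,+0.98118); SVD([r₁ r₂ r₃]) → R = UVᵀ:
  R  [+0.99462 +0.09387 -0.04385]
  R  [-0.10050 +0.97700 -0.18805]
  R  [+0.02519 +0.19145 +0.98118]
t = (+0.15061, -0.10983, +0.49884) m
tr R = 2.952802; θ = arccos((tr R − 1)/2) = 0.217681 rad = 12.472°
axis k = ((R−Rᵀ)₃₂, (R−Rᵀ)₁₃, (R−Rᵀ)₂₁) / (2 sinθ) = (+0.878600, -0.159831, -0.450018)
rvec = θ·k = (+0.191255, -0.034792, -0.097960)

rvec=(0.1913, -0.0348, -0.0980) tvec=(0.1506, -0.1098, 0.4988)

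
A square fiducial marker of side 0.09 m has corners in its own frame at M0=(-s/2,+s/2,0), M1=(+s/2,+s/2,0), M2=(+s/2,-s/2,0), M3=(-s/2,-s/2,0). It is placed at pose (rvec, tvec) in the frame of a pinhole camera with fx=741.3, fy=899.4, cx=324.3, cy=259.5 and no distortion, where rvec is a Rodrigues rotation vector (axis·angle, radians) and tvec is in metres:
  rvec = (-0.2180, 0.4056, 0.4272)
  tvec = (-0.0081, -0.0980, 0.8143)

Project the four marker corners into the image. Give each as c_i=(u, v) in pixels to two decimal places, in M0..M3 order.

c0=(265.70, 179.05) c1=(333.16, 211.73) c2=(369.91, 122.52) c3=(301.64, 94.32)

Intrinsics K: fx=741.3, fy=899.4, cx=324.3, cy=259.5
Marker side s = 0.09 m; corners in marker frame (Z=0):
  M0 = (-0.0450, +0.0450, 0)
  M1 = (+0.0450, +0.0450, 0)
  M2 = (+0.0450, -0.0450, 0)
  M3 = (-0.0450, -0.0450, 0)
rvec = (-0.2180, 0.4056, 0.4272), |rvec| = θ = 0.62812 rad = 35.989°
Rodrigues: sinθ=0.58762, 1−cosθ=0.19087; R = I + sinθ·[k]× + (1−cosθ)·[k]×²:
    [+0.83212 -0.44243 +0.33440]
    [+0.35688 +0.88872 +0.28777]
    [-0.42450 -0.12012 +0.89742]
t = (-0.0081, -0.0980, 0.8143) m
M0: Pc = R·M0+t = (-0.06546, -0.07407, +0.82800); u = 741.3·(-0.06546)/0.82800 + 324.3 = 265.6985, v = 899.4·(-0.07407)/0.82800 + 259.5 = 179.0455
M1: Pc = R·M1+t = (+0.00944, -0.04195, +0.78979); u = 741.3·(+0.00944)/0.78979 + 324.3 = 333.1567, v = 899.4·(-0.04195)/0.78979 + 259.5 = 211.7305
M2: Pc = R·M2+t = (+0.04926, -0.12193, +0.80060); u = 741.3·(+0.04926)/0.80060 + 324.3 = 369.9067, v = 899.4·(-0.12193)/0.80060 + 259.5 = 122.5204
M3: Pc = R·M3+t = (-0.02564, -0.15405, +0.83881); u = 741.3·(-0.02564)/0.83881 + 324.3 = 301.6440, v = 899.4·(-0.15405)/0.83881 + 259.5 = 94.3198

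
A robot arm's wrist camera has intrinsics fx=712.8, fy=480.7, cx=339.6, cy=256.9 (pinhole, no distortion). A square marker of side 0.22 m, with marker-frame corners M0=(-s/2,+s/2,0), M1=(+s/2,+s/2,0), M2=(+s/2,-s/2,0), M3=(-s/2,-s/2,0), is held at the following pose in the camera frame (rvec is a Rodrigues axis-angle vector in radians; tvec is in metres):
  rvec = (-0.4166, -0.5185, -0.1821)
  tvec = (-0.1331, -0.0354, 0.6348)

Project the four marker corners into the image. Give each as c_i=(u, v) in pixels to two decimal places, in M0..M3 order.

c0=(79.67, 319.77) c1=(329.61, 298.50) c2=(272.15, 163.53) c3=(41.91, 157.39)

Intrinsics K: fx=712.8, fy=480.7, cx=339.6, cy=256.9
Marker side s = 0.22 m; corners in marker frame (Z=0):
  M0 = (-0.1100, +0.1100, 0)
  M1 = (+0.1100, +0.1100, 0)
  M2 = (+0.1100, -0.1100, 0)
  M3 = (-0.1100, -0.1100, 0)
rvec = (-0.4166, -0.5185, -0.1821), |rvec| = θ = 0.68961 rad = 39.512°
Rodrigues: sinθ=0.63623, 1−cosθ=0.22850; R = I + sinθ·[k]× + (1−cosθ)·[k]×²:
    [+0.85489 +0.27180 -0.44192]
    [-0.06422 +0.90067 +0.42972]
    [+0.51482 -0.33899 +0.78743]
t = (-0.1331, -0.0354, 0.6348) m
M0: Pc = R·M0+t = (-0.19724, +0.07074, +0.54088); u = 712.8·(-0.19724)/0.54088 + 339.6 = 79.6670, v = 480.7·(+0.07074)/0.54088 + 256.9 = 319.7672
M1: Pc = R·M1+t = (-0.00916, +0.05661, +0.65414); u = 712.8·(-0.00916)/0.65414 + 339.6 = 329.6136, v = 480.7·(+0.05661)/0.65414 + 256.9 = 298.5005
M2: Pc = R·M2+t = (-0.06896, -0.14154, +0.72872); u = 712.8·(-0.06896)/0.72872 + 339.6 = 272.1466, v = 480.7·(-0.14154)/0.72872 + 256.9 = 163.5345
M3: Pc = R·M3+t = (-0.25704, -0.12741, +0.61546); u = 712.8·(-0.25704)/0.61546 + 339.6 = 41.9116, v = 480.7·(-0.12741)/0.61546 + 256.9 = 157.3869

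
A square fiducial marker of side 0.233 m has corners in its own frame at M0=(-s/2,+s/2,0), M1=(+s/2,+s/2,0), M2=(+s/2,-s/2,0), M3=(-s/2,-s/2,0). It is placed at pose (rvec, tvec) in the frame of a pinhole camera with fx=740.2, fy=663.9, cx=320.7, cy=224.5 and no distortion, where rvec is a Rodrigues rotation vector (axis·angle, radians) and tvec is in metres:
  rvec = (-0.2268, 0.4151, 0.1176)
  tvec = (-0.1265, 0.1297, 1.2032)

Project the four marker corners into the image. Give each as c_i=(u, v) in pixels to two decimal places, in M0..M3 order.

Intrinsics K: fx=740.2, fy=663.9, cx=320.7, cy=224.5
Marker side s = 0.233 m; corners in marker frame (Z=0):
  M0 = (-0.1165, +0.1165, 0)
  M1 = (+0.1165, +0.1165, 0)
  M2 = (+0.1165, -0.1165, 0)
  M3 = (-0.1165, -0.1165, 0)
rvec = (-0.2268, 0.4151, 0.1176), |rvec| = θ = 0.48742 rad = 27.927°
Rodrigues: sinθ=0.46835, 1−cosθ=0.11645; R = I + sinθ·[k]× + (1−cosθ)·[k]×²:
    [+0.90876 -0.15915 +0.38578]
    [+0.06685 +0.96801 +0.24185]
    [-0.41193 -0.19400 +0.89032]
t = (-0.1265, 0.1297, 1.2032) m
M0: Pc = R·M0+t = (-0.25091, +0.23468, +1.22859); u = 740.2·(-0.25091)/1.22859 + 320.7 = 169.5313, v = 663.9·(+0.23468)/1.22859 + 224.5 = 351.3179
M1: Pc = R·M1+t = (-0.03917, +0.25026, +1.13261); u = 740.2·(-0.03917)/1.13261 + 320.7 = 295.1010, v = 663.9·(+0.25026)/1.13261 + 224.5 = 371.1951
M2: Pc = R·M2+t = (-0.00209, +0.02472, +1.17781); u = 740.2·(-0.00209)/1.17781 + 320.7 = 319.3871, v = 663.9·(+0.02472)/1.17781 + 224.5 = 238.4313
M3: Pc = R·M3+t = (-0.21383, +0.00914, +1.27379); u = 740.2·(-0.21383)/1.27379 + 320.7 = 196.4434, v = 663.9·(+0.00914)/1.27379 + 224.5 = 229.2633

c0=(169.53, 351.32) c1=(295.10, 371.20) c2=(319.39, 238.43) c3=(196.44, 229.26)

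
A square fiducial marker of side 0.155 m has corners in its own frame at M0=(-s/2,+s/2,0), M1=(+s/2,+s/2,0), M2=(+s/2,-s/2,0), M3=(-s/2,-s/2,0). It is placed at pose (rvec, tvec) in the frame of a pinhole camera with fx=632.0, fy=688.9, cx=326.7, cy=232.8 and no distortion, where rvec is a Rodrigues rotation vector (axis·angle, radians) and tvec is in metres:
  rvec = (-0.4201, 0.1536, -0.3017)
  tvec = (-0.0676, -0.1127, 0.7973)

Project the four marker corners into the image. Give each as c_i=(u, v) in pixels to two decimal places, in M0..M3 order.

Intrinsics K: fx=632.0, fy=688.9, cx=326.7, cy=232.8
Marker side s = 0.155 m; corners in marker frame (Z=0):
  M0 = (-0.0775, +0.0775, 0)
  M1 = (+0.0775, +0.0775, 0)
  M2 = (+0.0775, -0.0775, 0)
  M3 = (-0.0775, -0.0775, 0)
rvec = (-0.4201, 0.1536, -0.3017), |rvec| = θ = 0.53954 rad = 30.913°
Rodrigues: sinθ=0.51374, 1−cosθ=0.14205; R = I + sinθ·[k]× + (1−cosθ)·[k]×²:
    [+0.94407 +0.25579 +0.20811]
    [-0.31876 +0.86946 +0.37740]
    [-0.08441 -0.42263 +0.90236]
t = (-0.0676, -0.1127, 0.7973) m
M0: Pc = R·M0+t = (-0.12094, -0.02061, +0.77109); u = 632.0·(-0.12094)/0.77109 + 326.7 = 227.5734, v = 688.9·(-0.02061)/0.77109 + 232.8 = 214.3843
M1: Pc = R·M1+t = (+0.02539, -0.07002, +0.75800); u = 632.0·(+0.02539)/0.75800 + 326.7 = 347.8683, v = 688.9·(-0.07002)/0.75800 + 232.8 = 169.1626
M2: Pc = R·M2+t = (-0.01426, -0.20479, +0.82351); u = 632.0·(-0.01426)/0.82351 + 326.7 = 315.7577, v = 688.9·(-0.20479)/0.82351 + 232.8 = 61.4875
M3: Pc = R·M3+t = (-0.16059, -0.15538, +0.83660); u = 632.0·(-0.16059)/0.83660 + 326.7 = 205.3844, v = 688.9·(-0.15538)/0.83660 + 232.8 = 104.8521

c0=(227.57, 214.38) c1=(347.87, 169.16) c2=(315.76, 61.49) c3=(205.38, 104.85)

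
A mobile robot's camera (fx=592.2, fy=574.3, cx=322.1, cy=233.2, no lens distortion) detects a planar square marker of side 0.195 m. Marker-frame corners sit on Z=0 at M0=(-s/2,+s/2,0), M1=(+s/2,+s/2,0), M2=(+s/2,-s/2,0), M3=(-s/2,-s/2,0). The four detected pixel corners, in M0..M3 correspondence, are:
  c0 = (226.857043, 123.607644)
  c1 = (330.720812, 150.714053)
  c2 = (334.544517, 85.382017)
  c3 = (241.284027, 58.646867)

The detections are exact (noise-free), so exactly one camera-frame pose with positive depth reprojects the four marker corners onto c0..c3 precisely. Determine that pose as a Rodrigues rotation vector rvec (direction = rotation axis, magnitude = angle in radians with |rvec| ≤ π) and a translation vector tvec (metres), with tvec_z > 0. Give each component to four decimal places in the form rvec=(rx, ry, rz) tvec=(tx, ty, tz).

Intrinsics K: fx=592.2, fy=574.3, cx=322.1, cy=233.2
Marker side s = 0.195 m; corners in marker frame (Z=0):
  M0 = (-0.0975, +0.0975, 0)
  M1 = (+0.0975, +0.0975, 0)
  M2 = (+0.0975, -0.0975, 0)
  M3 = (-0.0975, -0.0975, 0)
Detected image corners:
  c0 = (226.857043, 123.607644) px
  c1 = (330.720812, 150.714053) px
  c2 = (334.544517, 85.382017) px
  c3 = (241.284027, 58.646867) px
Planar DLT: solve 8×8 A·h = b for H (H[2,2]=1):
  H  [+558.27311 -197.58962 +284.50894]
  H  [+158.02684 +278.25554 +103.14306]
  H  [+0.19143 -0.53397 +1.00000]
B = K⁻¹H; ‖b₁‖=0.882531, ‖b₂‖=0.882531; λ = 2/(‖b₁‖+‖b₂‖) = 1.133105, sign → tz>0 ⇒ λ=+1.133105
r₁ = λ·B[:,0] = (+0.95021,+0.22371,+0.21691); r₂ = λ·B[:,1] = (-0.04898,+0.79469,-0.60504)
r₃ = r₁×r₂ = (-0.30773,+0.56429,+0.76608); SVD([r₁ r₂ r₃]) → R = UVᵀ:
  R  [+0.95021 -0.04898 -0.30773]
  R  [+0.22371 +0.79469 +0.56429]
  R  [+0.21691 -0.60504 +0.76608]
t = (-0.07193, -0.25660, +1.13311) m
tr R = 2.510977; θ = arccos((tr R − 1)/2) = 0.714397 rad = 40.932°
axis k = ((R−Rᵀ)₃₂, (R−Rᵀ)₁₃, (R−Rᵀ)₂₁) / (2 sinθ) = (-0.892401, -0.400389, +0.208111)
rvec = θ·k = (-0.637528, -0.286037, +0.148674)

rvec=(-0.6375, -0.2860, 0.1487) tvec=(-0.0719, -0.2566, 1.1331)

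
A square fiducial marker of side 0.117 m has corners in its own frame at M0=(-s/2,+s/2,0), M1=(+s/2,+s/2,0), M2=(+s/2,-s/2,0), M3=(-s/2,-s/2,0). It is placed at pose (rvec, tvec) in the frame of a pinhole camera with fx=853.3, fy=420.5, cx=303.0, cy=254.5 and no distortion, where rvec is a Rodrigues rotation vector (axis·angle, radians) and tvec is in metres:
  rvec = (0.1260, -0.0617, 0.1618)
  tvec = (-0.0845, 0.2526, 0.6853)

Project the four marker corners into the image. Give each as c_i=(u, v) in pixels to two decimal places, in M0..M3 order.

Intrinsics K: fx=853.3, fy=420.5, cx=303.0, cy=254.5
Marker side s = 0.117 m; corners in marker frame (Z=0):
  M0 = (-0.0585, +0.0585, 0)
  M1 = (+0.0585, +0.0585, 0)
  M2 = (+0.0585, -0.0585, 0)
  M3 = (-0.0585, -0.0585, 0)
rvec = (0.1260, -0.0617, 0.1618), |rvec| = θ = 0.21415 rad = 12.270°
Rodrigues: sinθ=0.21252, 1−cosθ=0.02284; R = I + sinθ·[k]× + (1−cosθ)·[k]×²:
    [+0.98506 -0.16444 -0.05107]
    [+0.15669 +0.97905 -0.13001]
    [+0.07138 +0.12007 +0.99020]
t = (-0.0845, 0.2526, 0.6853) m
M0: Pc = R·M0+t = (-0.15175, +0.30071, +0.68815); u = 853.3·(-0.15175)/0.68815 + 303.0 = 114.8358, v = 420.5·(+0.30071)/0.68815 + 254.5 = 438.2508
M1: Pc = R·M1+t = (-0.03649, +0.31904, +0.69650); u = 853.3·(-0.03649)/0.69650 + 303.0 = 258.2910, v = 420.5·(+0.31904)/0.69650 + 254.5 = 447.1157
M2: Pc = R·M2+t = (-0.01725, +0.20449, +0.68245); u = 853.3·(-0.01725)/0.68245 + 303.0 = 281.4264, v = 420.5·(+0.20449)/0.68245 + 254.5 = 380.4999
M3: Pc = R·M3+t = (-0.13251, +0.18616, +0.67410); u = 853.3·(-0.13251)/0.67410 + 303.0 = 135.2684, v = 420.5·(+0.18616)/0.67410 + 254.5 = 370.6249

c0=(114.84, 438.25) c1=(258.29, 447.12) c2=(281.43, 380.50) c3=(135.27, 370.62)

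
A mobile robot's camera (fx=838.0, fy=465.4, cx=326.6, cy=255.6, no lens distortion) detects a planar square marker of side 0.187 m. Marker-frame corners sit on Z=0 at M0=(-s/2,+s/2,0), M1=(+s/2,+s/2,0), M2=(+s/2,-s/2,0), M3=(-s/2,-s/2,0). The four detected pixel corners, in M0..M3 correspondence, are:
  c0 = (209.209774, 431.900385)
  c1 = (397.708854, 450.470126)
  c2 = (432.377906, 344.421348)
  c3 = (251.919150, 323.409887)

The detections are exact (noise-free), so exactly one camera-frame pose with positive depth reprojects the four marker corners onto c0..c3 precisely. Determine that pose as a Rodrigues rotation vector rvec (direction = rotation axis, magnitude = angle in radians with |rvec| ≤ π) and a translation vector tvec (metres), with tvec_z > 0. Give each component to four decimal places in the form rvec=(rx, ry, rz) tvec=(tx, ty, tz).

Intrinsics K: fx=838.0, fy=465.4, cx=326.6, cy=255.6
Marker side s = 0.187 m; corners in marker frame (Z=0):
  M0 = (-0.0935, +0.0935, 0)
  M1 = (+0.0935, +0.0935, 0)
  M2 = (+0.0935, -0.0935, 0)
  M3 = (-0.0935, -0.0935, 0)
Detected image corners:
  c0 = (209.209774, 431.900385) px
  c1 = (397.708854, 450.470126) px
  c2 = (432.377906, 344.421348) px
  c3 = (251.919150, 323.409887) px
Planar DLT: solve 8×8 A·h = b for H (H[2,2]=1):
  H  [+1037.30950 -271.07488 +324.53305]
  H  [+167.41494 +496.10116 +386.69515]
  H  [+0.15859 -0.19981 +1.00000]
B = K⁻¹H; ‖b₁‖=1.217590, ‖b₂‖=1.217590; λ = 2/(‖b₁‖+‖b₂‖) = 0.821294, sign → tz>0 ⇒ λ=+0.821294
r₁ = λ·B[:,0] = (+0.96587,+0.22391,+0.13025); r₂ = λ·B[:,1] = (-0.20171,+0.96560,-0.16410)
r₃ = r₁×r₂ = (-0.16251,+0.13223,+0.97781); SVD([r₁ r₂ r₃]) → R = UVᵀ:
  R  [+0.96587 -0.20171 -0.16251]
  R  [+0.22391 +0.96560 +0.13223]
  R  [+0.13025 -0.16410 +0.97781]
t = (-0.00203, +0.23134, +0.82129) m
tr R = 2.909274; θ = arccos((tr R − 1)/2) = 0.302358 rad = 17.324°
axis k = ((R−Rᵀ)₃₂, (R−Rᵀ)₁₃, (R−Rᵀ)₂₁) / (2 sinθ) = (-0.497582, -0.491581, +0.714674)
rvec = θ·k = (-0.150448, -0.148633, +0.216087)

rvec=(-0.1504, -0.1486, 0.2161) tvec=(-0.0020, 0.2313, 0.8213)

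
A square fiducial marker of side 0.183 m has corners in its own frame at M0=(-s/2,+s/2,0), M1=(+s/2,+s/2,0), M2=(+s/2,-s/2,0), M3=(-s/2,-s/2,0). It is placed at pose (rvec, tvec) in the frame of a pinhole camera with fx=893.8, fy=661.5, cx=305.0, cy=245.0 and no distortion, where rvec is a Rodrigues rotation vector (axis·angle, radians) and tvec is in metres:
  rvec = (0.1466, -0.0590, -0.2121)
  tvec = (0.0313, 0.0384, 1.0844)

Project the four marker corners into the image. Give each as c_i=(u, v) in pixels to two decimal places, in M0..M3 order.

c0=(272.98, 333.53) c1=(418.03, 309.40) c2=(389.69, 202.12) c3=(240.66, 226.08)

Intrinsics K: fx=893.8, fy=661.5, cx=305.0, cy=245.0
Marker side s = 0.183 m; corners in marker frame (Z=0):
  M0 = (-0.0915, +0.0915, 0)
  M1 = (+0.0915, +0.0915, 0)
  M2 = (+0.0915, -0.0915, 0)
  M3 = (-0.0915, -0.0915, 0)
rvec = (0.1466, -0.0590, -0.2121), |rvec| = θ = 0.26450 rad = 15.155°
Rodrigues: sinθ=0.26142, 1−cosθ=0.03478; R = I + sinθ·[k]× + (1−cosθ)·[k]×²:
    [+0.97591 +0.20534 -0.07377]
    [-0.21394 +0.96695 -0.13868]
    [+0.04286 +0.15112 +0.98759]
t = (0.0313, 0.0384, 1.0844) m
M0: Pc = R·M0+t = (-0.03921, +0.14645, +1.09431); u = 893.8·(-0.03921)/1.09431 + 305.0 = 272.9765, v = 661.5·(+0.14645)/1.09431 + 245.0 = 333.5288
M1: Pc = R·M1+t = (+0.13938, +0.10730, +1.10215); u = 893.8·(+0.13938)/1.10215 + 305.0 = 418.0348, v = 661.5·(+0.10730)/1.10215 + 245.0 = 309.4013
M2: Pc = R·M2+t = (+0.10181, -0.06965, +1.07449); u = 893.8·(+0.10181)/1.07449 + 305.0 = 389.6867, v = 661.5·(-0.06965)/1.07449 + 245.0 = 202.1199
M3: Pc = R·M3+t = (-0.07678, -0.03050, +1.06665); u = 893.8·(-0.07678)/1.06665 + 305.0 = 240.6591, v = 661.5·(-0.03050)/1.06665 + 245.0 = 226.0842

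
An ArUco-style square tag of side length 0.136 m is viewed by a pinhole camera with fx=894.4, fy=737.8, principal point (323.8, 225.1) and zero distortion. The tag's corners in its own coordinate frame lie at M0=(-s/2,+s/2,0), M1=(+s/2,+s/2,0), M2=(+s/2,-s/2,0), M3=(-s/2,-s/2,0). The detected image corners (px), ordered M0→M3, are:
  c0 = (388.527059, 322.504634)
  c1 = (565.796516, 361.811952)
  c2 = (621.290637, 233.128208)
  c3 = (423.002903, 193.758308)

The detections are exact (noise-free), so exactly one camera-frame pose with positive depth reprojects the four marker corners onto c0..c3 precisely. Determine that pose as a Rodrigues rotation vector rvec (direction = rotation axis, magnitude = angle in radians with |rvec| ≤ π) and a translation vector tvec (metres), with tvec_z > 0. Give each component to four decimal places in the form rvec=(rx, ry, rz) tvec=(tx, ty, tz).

rvec=(0.4998, 0.2087, 0.2014) tvec=(0.1243, 0.0485, 0.6420)

Intrinsics K: fx=894.4, fy=737.8, cx=323.8, cy=225.1
Marker side s = 0.136 m; corners in marker frame (Z=0):
  M0 = (-0.0680, +0.0680, 0)
  M1 = (+0.0680, +0.0680, 0)
  M2 = (+0.0680, -0.0680, 0)
  M3 = (-0.0680, -0.0680, 0)
Detected image corners:
  c0 = (388.527059, 322.504634) px
  c1 = (565.796516, 361.811952) px
  c2 = (621.290637, 233.128208) px
  c3 = (423.002903, 193.758308) px
Planar DLT: solve 8×8 A·h = b for H (H[2,2]=1):
  H  [+1261.24830 +54.01326 +497.00503]
  H  [+225.05785 +1159.69788 +280.85133]
  H  [-0.23105 +0.76767 +1.00000]
B = K⁻¹H; ‖b₁‖=1.557518, ‖b₂‖=1.557518; λ = 2/(‖b₁‖+‖b₂‖) = 0.642047, sign → tz>0 ⇒ λ=+0.642047
r₁ = λ·B[:,0] = (+0.95909,+0.24111,-0.14834); r₂ = λ·B[:,1] = (-0.13966,+0.85881,+0.49288)
r₃ = r₁×r₂ = (+0.24624,-0.45200,+0.85736); SVD([r₁ r₂ r₃]) → R = UVᵀ:
  R  [+0.95909 -0.13966 +0.24624]
  R  [+0.24111 +0.85881 -0.45200]
  R  [-0.14834 +0.49288 +0.85736]
t = (+0.12434, +0.04852, +0.64205) m
tr R = 2.675265; θ = arccos((tr R − 1)/2) = 0.577862 rad = 33.109°
axis k = ((R−Rᵀ)₃₂, (R−Rᵀ)₁₃, (R−Rᵀ)₂₁) / (2 sinθ) = (+0.864908, +0.361180, +0.348544)
rvec = θ·k = (+0.499797, +0.208712, +0.201410)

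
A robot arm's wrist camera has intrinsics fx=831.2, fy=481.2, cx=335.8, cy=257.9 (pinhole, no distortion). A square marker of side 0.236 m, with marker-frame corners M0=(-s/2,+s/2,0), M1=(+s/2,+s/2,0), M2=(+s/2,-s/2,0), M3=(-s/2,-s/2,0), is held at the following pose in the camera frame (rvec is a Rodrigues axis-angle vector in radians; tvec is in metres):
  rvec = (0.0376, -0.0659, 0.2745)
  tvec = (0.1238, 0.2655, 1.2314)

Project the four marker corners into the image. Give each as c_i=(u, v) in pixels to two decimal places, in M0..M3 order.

c0=(321.14, 394.12) c1=(472.91, 416.94) c2=(516.80, 329.44) c3=(364.81, 305.31)

Intrinsics K: fx=831.2, fy=481.2, cx=335.8, cy=257.9
Marker side s = 0.236 m; corners in marker frame (Z=0):
  M0 = (-0.1180, +0.1180, 0)
  M1 = (+0.1180, +0.1180, 0)
  M2 = (+0.1180, -0.1180, 0)
  M3 = (-0.1180, -0.1180, 0)
rvec = (0.0376, -0.0659, 0.2745), |rvec| = θ = 0.28479 rad = 16.317°
Rodrigues: sinθ=0.28096, 1−cosθ=0.04028; R = I + sinθ·[k]× + (1−cosθ)·[k]×²:
    [+0.96042 -0.27203 -0.05989]
    [+0.26957 +0.96188 -0.04608]
    [+0.07014 +0.02811 +0.99714]
t = (0.1238, 0.2655, 1.2314) m
M0: Pc = R·M0+t = (-0.02163, +0.34719, +1.22644); u = 831.2·(-0.02163)/1.22644 + 335.8 = 321.1407, v = 481.2·(+0.34719)/1.22644 + 257.9 = 394.1224
M1: Pc = R·M1+t = (+0.20503, +0.41081, +1.24299); u = 831.2·(+0.20503)/1.24299 + 335.8 = 472.9051, v = 481.2·(+0.41081)/1.24299 + 257.9 = 416.9373
M2: Pc = R·M2+t = (+0.26923, +0.18381, +1.23636); u = 831.2·(+0.26923)/1.23636 + 335.8 = 516.8023, v = 481.2·(+0.18381)/1.23636 + 257.9 = 329.4395
M3: Pc = R·M3+t = (+0.04257, +0.12019, +1.21981); u = 831.2·(+0.04257)/1.21981 + 335.8 = 364.8082, v = 481.2·(+0.12019)/1.21981 + 257.9 = 305.3131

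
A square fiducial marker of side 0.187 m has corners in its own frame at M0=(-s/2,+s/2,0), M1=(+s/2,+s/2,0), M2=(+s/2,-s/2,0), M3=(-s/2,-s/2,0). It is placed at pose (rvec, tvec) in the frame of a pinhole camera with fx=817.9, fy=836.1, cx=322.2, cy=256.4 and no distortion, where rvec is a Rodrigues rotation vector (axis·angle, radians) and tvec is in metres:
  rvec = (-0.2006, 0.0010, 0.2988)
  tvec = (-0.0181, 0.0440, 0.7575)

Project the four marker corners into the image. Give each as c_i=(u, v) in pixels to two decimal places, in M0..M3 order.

Intrinsics K: fx=817.9, fy=836.1, cx=322.2, cy=256.4
Marker side s = 0.187 m; corners in marker frame (Z=0):
  M0 = (-0.0935, +0.0935, 0)
  M1 = (+0.0935, +0.0935, 0)
  M2 = (+0.0935, -0.0935, 0)
  M3 = (-0.0935, -0.0935, 0)
rvec = (-0.2006, 0.0010, 0.2988), |rvec| = θ = 0.35989 rad = 20.620°
Rodrigues: sinθ=0.35217, 1−cosθ=0.06407; R = I + sinθ·[k]× + (1−cosθ)·[k]×²:
    [+0.95584 -0.29249 -0.02867]
    [+0.29229 +0.93594 +0.19645]
    [-0.03063 -0.19615 +0.98010]
t = (-0.0181, 0.0440, 0.7575) m
M0: Pc = R·M0+t = (-0.13482, +0.10418, +0.74202); u = 817.9·(-0.13482)/0.74202 + 322.2 = 173.5952, v = 836.1·(+0.10418)/0.74202 + 256.4 = 373.7890
M1: Pc = R·M1+t = (+0.04392, +0.15884, +0.73630); u = 817.9·(+0.04392)/0.73630 + 322.2 = 370.9910, v = 836.1·(+0.15884)/0.73630 + 256.4 = 436.7696
M2: Pc = R·M2+t = (+0.09862, -0.01618, +0.77298); u = 817.9·(+0.09862)/0.77298 + 322.2 = 426.5503, v = 836.1·(-0.01618)/0.77298 + 256.4 = 238.8980
M3: Pc = R·M3+t = (-0.08012, -0.07084, +0.77870); u = 817.9·(-0.08012)/0.77870 + 322.2 = 238.0439, v = 836.1·(-0.07084)/0.77870 + 256.4 = 180.3394

c0=(173.60, 373.79) c1=(370.99, 436.77) c2=(426.55, 238.90) c3=(238.04, 180.34)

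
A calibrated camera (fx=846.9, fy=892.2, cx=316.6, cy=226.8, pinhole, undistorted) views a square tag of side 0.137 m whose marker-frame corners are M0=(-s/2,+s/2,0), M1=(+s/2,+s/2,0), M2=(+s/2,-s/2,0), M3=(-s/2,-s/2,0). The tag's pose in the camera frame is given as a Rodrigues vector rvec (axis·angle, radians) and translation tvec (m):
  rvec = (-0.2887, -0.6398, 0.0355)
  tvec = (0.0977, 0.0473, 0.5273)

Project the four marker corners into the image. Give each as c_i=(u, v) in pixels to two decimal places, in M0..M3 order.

Intrinsics K: fx=846.9, fy=892.2, cx=316.6, cy=226.8
Marker side s = 0.137 m; corners in marker frame (Z=0):
  M0 = (-0.0685, +0.0685, 0)
  M1 = (+0.0685, +0.0685, 0)
  M2 = (+0.0685, -0.0685, 0)
  M3 = (-0.0685, -0.0685, 0)
rvec = (-0.2887, -0.6398, 0.0355), |rvec| = θ = 0.70282 rad = 40.268°
Rodrigues: sinθ=0.64637, 1−cosθ=0.23698; R = I + sinθ·[k]× + (1−cosθ)·[k]×²:
    [+0.80301 +0.05597 -0.59333]
    [+0.12126 +0.95941 +0.25462]
    [+0.58350 -0.27641 +0.76363]
t = (0.0977, 0.0473, 0.5273) m
M0: Pc = R·M0+t = (+0.04653, +0.10471, +0.46840); u = 846.9·(+0.04653)/0.46840 + 316.6 = 400.7256, v = 892.2·(+0.10471)/0.46840 + 226.8 = 426.2568
M1: Pc = R·M1+t = (+0.15654, +0.12133, +0.54834); u = 846.9·(+0.15654)/0.54834 + 316.6 = 558.3748, v = 892.2·(+0.12133)/0.54834 + 226.8 = 424.2105
M2: Pc = R·M2+t = (+0.14887, -0.01011, +0.58620); u = 846.9·(+0.14887)/0.58620 + 316.6 = 531.6791, v = 892.2·(-0.01011)/0.58620 + 226.8 = 211.4082
M3: Pc = R·M3+t = (+0.03886, -0.02673, +0.50626); u = 846.9·(+0.03886)/0.50626 + 316.6 = 381.6067, v = 892.2·(-0.02673)/0.50626 + 226.8 = 179.7000

c0=(400.73, 426.26) c1=(558.37, 424.21) c2=(531.68, 211.41) c3=(381.61, 179.70)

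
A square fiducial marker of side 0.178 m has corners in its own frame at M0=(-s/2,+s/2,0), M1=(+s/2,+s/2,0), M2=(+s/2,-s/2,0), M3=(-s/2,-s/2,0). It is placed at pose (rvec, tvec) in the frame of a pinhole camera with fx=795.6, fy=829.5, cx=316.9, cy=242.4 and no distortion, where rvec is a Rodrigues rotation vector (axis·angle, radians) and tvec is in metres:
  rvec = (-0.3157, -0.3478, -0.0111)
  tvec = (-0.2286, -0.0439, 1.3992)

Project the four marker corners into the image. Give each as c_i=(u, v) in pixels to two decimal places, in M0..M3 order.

c0=(135.20, 265.20) c1=(237.96, 268.77) c2=(234.59, 171.36) c3=(135.65, 163.74)

Intrinsics K: fx=795.6, fy=829.5, cx=316.9, cy=242.4
Marker side s = 0.178 m; corners in marker frame (Z=0):
  M0 = (-0.0890, +0.0890, 0)
  M1 = (+0.0890, +0.0890, 0)
  M2 = (+0.0890, -0.0890, 0)
  M3 = (-0.0890, -0.0890, 0)
rvec = (-0.3157, -0.3478, -0.0111), |rvec| = θ = 0.46985 rad = 26.920°
Rodrigues: sinθ=0.45275, 1−cosθ=0.10836; R = I + sinθ·[k]× + (1−cosθ)·[k]×²:
    [+0.94056 +0.06459 -0.33342]
    [+0.04320 +0.95102 +0.30611]
    [+0.33686 -0.30232 +0.89170]
t = (-0.2286, -0.0439, 1.3992) m
M0: Pc = R·M0+t = (-0.30656, +0.03690, +1.34231); u = 795.6·(-0.30656)/1.34231 + 316.9 = 135.1987, v = 829.5·(+0.03690)/1.34231 + 242.4 = 265.2001
M1: Pc = R·M1+t = (-0.13914, +0.04459, +1.40227); u = 795.6·(-0.13914)/1.40227 + 316.9 = 237.9563, v = 829.5·(+0.04459)/1.40227 + 242.4 = 268.7740
M2: Pc = R·M2+t = (-0.15064, -0.12470, +1.45609); u = 795.6·(-0.15064)/1.45609 + 316.9 = 234.5915, v = 829.5·(-0.12470)/1.45609 + 242.4 = 171.3638
M3: Pc = R·M3+t = (-0.31806, -0.13239, +1.39613); u = 795.6·(-0.31806)/1.39613 + 316.9 = 135.6501, v = 829.5·(-0.13239)/1.39613 + 242.4 = 163.7440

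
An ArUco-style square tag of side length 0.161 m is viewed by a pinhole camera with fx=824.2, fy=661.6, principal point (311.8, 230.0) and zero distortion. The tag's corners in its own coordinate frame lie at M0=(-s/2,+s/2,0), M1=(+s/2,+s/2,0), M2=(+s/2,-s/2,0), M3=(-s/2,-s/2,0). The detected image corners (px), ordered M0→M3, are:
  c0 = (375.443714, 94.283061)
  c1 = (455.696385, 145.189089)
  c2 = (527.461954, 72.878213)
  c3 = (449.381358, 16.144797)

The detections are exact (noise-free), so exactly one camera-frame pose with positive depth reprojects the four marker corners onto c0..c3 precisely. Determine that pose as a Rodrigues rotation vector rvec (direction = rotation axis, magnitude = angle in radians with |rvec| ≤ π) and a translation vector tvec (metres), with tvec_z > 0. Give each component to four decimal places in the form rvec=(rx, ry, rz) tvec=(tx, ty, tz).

rvec=(0.3267, -0.3626, 0.6064) tvec=(0.1980, -0.2566, 1.1582)

Intrinsics K: fx=824.2, fy=661.6, cx=311.8, cy=230.0
Marker side s = 0.161 m; corners in marker frame (Z=0):
  M0 = (-0.0805, +0.0805, 0)
  M1 = (+0.0805, +0.0805, 0)
  M2 = (+0.0805, -0.0805, 0)
  M3 = (-0.0805, -0.0805, 0)
Detected image corners:
  c0 = (375.443714, 94.283061) px
  c1 = (455.696385, 145.189089) px
  c2 = (527.461954, 72.878213) px
  c3 = (449.381358, 16.144797) px
Planar DLT: solve 8×8 A·h = b for H (H[2,2]=1):
  H  [+656.17882 -378.06395 +452.67305]
  H  [+363.90961 +480.19107 +83.40883]
  H  [+0.36366 +0.16423 +1.00000]
B = K⁻¹H; ‖b₁‖=0.863373, ‖b₂‖=0.863373; λ = 2/(‖b₁‖+‖b₂‖) = 1.158249, sign → tz>0 ⇒ λ=+1.158249
r₁ = λ·B[:,0] = (+0.76278,+0.49066,+0.42121); r₂ = λ·B[:,1] = (-0.60326,+0.77453,+0.19022)
r₃ = r₁×r₂ = (-0.23290,-0.39919,+0.88679); SVD([r₁ r₂ r₃]) → R = UVᵀ:
  R  [+0.76278 -0.60326 -0.23290]
  R  [+0.49066 +0.77453 -0.39919]
  R  [+0.42121 +0.19022 +0.88679]
t = (+0.19797, -0.25663, +1.15825) m
tr R = 2.424107; θ = arccos((tr R − 1)/2) = 0.778378 rad = 44.598°
axis k = ((R−Rᵀ)₃₂, (R−Rᵀ)₁₃, (R−Rᵀ)₂₁) / (2 sinθ) = (+0.419738, -0.465804, +0.779003)
rvec = θ·k = (+0.326715, -0.362572, +0.606359)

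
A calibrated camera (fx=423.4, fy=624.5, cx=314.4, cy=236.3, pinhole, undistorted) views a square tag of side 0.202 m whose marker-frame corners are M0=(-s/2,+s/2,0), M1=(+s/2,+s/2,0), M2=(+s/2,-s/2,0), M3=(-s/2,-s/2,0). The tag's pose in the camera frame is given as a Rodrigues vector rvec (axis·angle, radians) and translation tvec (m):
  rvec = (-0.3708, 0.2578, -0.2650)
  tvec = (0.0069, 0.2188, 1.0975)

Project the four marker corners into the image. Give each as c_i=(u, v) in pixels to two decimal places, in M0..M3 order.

c0=(288.29, 433.10) c1=(364.14, 404.26) c2=(344.85, 290.98) c3=(274.79, 321.79)

Intrinsics K: fx=423.4, fy=624.5, cx=314.4, cy=236.3
Marker side s = 0.202 m; corners in marker frame (Z=0):
  M0 = (-0.1010, +0.1010, 0)
  M1 = (+0.1010, +0.1010, 0)
  M2 = (+0.1010, -0.1010, 0)
  M3 = (-0.1010, -0.1010, 0)
rvec = (-0.3708, 0.2578, -0.2650), |rvec| = θ = 0.52362 rad = 30.001°
Rodrigues: sinθ=0.50002, 1−cosθ=0.13399; R = I + sinθ·[k]× + (1−cosθ)·[k]×²:
    [+0.93320 +0.20634 +0.29420]
    [-0.29977 +0.89849 +0.32070]
    [-0.19816 -0.38747 +0.90033]
t = (0.0069, 0.2188, 1.0975) m
M0: Pc = R·M0+t = (-0.06651, +0.33982, +1.07838); u = 423.4·(-0.06651)/1.07838 + 314.4 = 288.2852, v = 624.5·(+0.33982)/1.07838 + 236.3 = 433.0956
M1: Pc = R·M1+t = (+0.12199, +0.27927, +1.03835); u = 423.4·(+0.12199)/1.03835 + 314.4 = 364.1446, v = 624.5·(+0.27927)/1.03835 + 236.3 = 404.2632
M2: Pc = R·M2+t = (+0.08031, +0.09778, +1.11662); u = 423.4·(+0.08031)/1.11662 + 314.4 = 344.8531, v = 624.5·(+0.09778)/1.11662 + 236.3 = 290.9836
M3: Pc = R·M3+t = (-0.10819, +0.15833, +1.15665); u = 423.4·(-0.10819)/1.15665 + 314.4 = 274.7947, v = 624.5·(+0.15833)/1.15665 + 236.3 = 321.7853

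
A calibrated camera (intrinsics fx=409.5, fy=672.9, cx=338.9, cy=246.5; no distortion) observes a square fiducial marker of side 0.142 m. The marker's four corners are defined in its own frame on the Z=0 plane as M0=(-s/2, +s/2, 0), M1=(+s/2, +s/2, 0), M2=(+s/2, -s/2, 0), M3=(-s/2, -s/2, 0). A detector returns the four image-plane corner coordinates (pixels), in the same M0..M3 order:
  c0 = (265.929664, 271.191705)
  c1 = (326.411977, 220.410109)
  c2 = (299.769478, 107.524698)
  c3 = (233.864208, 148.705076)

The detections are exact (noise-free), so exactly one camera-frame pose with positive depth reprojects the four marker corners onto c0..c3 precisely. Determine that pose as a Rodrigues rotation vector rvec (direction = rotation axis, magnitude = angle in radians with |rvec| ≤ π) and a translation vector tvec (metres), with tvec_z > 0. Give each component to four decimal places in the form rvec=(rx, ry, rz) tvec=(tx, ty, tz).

Intrinsics K: fx=409.5, fy=672.9, cx=338.9, cy=246.5
Marker side s = 0.142 m; corners in marker frame (Z=0):
  M0 = (-0.0710, +0.0710, 0)
  M1 = (+0.0710, +0.0710, 0)
  M2 = (+0.0710, -0.0710, 0)
  M3 = (-0.0710, -0.0710, 0)
Detected image corners:
  c0 = (265.929664, 271.191705) px
  c1 = (326.411977, 220.410109) px
  c2 = (299.769478, 107.524698) px
  c3 = (233.864208, 148.705076) px
Planar DLT: solve 8×8 A·h = b for H (H[2,2]=1):
  H  [+637.77929 +286.18797 +283.33070]
  H  [-196.21895 +880.52663 +187.03119]
  H  [+0.68612 +0.28562 +1.00000]
B = K⁻¹H; ‖b₁‖=1.320953, ‖b₂‖=1.320953; λ = 2/(‖b₁‖+‖b₂‖) = 0.757029, sign → tz>0 ⇒ λ=+0.757029
r₁ = λ·B[:,0] = (+0.74918,-0.41103,+0.51942); r₂ = λ·B[:,1] = (+0.35012,+0.91141,+0.21622)
r₃ = r₁×r₂ = (-0.56227,+0.01987,+0.82671); SVD([r₁ r₂ r₃]) → R = UVᵀ:
  R  [+0.74918 +0.35012 -0.56227]
  R  [-0.41103 +0.91141 +0.01987]
  R  [+0.51942 +0.21622 +0.82671]
t = (-0.10273, -0.06690, +0.75703) m
tr R = 2.487296; θ = arccos((tr R − 1)/2) = 0.732286 rad = 41.957°
axis k = ((R−Rᵀ)₃₂, (R−Rᵀ)₁₃, (R−Rᵀ)₂₁) / (2 sinθ) = (+0.146844, -0.808955, -0.569235)
rvec = θ·k = (+0.107532, -0.592387, -0.416843)

rvec=(0.1075, -0.5924, -0.4168) tvec=(-0.1027, -0.0669, 0.7570)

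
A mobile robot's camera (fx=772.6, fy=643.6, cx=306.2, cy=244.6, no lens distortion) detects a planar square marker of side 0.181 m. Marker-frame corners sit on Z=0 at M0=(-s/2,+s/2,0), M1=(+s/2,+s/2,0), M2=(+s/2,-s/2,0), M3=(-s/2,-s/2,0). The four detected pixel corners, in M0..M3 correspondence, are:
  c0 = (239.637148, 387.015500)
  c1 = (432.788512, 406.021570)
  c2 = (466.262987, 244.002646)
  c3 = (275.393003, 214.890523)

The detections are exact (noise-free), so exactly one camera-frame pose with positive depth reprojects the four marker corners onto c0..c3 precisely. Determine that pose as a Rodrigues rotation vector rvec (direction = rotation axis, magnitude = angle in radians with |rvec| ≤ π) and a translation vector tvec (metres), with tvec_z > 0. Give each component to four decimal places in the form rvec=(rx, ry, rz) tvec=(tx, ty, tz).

Intrinsics K: fx=772.6, fy=643.6, cx=306.2, cy=244.6
Marker side s = 0.181 m; corners in marker frame (Z=0):
  M0 = (-0.0905, +0.0905, 0)
  M1 = (+0.0905, +0.0905, 0)
  M2 = (+0.0905, -0.0905, 0)
  M3 = (-0.0905, -0.0905, 0)
Detected image corners:
  c0 = (239.637148, 387.015500) px
  c1 = (432.788512, 406.021570) px
  c2 = (466.262987, 244.002646) px
  c3 = (275.393003, 214.890523) px
Planar DLT: solve 8×8 A·h = b for H (H[2,2]=1):
  H  [+1179.24183 -192.91233 +356.43888]
  H  [+237.77061 +920.55704 +313.30745]
  H  [+0.33495 -0.00526 +1.00000]
B = K⁻¹H; ‖b₁‖=1.453578, ‖b₂‖=1.453578; λ = 2/(‖b₁‖+‖b₂‖) = 0.687958, sign → tz>0 ⇒ λ=+0.687958
r₁ = λ·B[:,0] = (+0.95872,+0.16658,+0.23043); r₂ = λ·B[:,1] = (-0.17034,+0.98538,-0.00362)
r₃ = r₁×r₂ = (-0.22767,-0.03578,+0.97308); SVD([r₁ r₂ r₃]) → R = UVᵀ:
  R  [+0.95872 -0.17034 -0.22767]
  R  [+0.16658 +0.98538 -0.03578]
  R  [+0.23043 -0.00362 +0.97308]
t = (+0.04473, +0.07344, +0.68796) m
tr R = 2.917183; θ = arccos((tr R − 1)/2) = 0.288781 rad = 16.546°
axis k = ((R−Rᵀ)₃₂, (R−Rᵀ)₁₃, (R−Rᵀ)₂₁) / (2 sinθ) = (+0.056473, -0.804291, +0.591546)
rvec = θ·k = (+0.016308, -0.232264, +0.170827)

rvec=(0.0163, -0.2323, 0.1708) tvec=(0.0447, 0.0734, 0.6880)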